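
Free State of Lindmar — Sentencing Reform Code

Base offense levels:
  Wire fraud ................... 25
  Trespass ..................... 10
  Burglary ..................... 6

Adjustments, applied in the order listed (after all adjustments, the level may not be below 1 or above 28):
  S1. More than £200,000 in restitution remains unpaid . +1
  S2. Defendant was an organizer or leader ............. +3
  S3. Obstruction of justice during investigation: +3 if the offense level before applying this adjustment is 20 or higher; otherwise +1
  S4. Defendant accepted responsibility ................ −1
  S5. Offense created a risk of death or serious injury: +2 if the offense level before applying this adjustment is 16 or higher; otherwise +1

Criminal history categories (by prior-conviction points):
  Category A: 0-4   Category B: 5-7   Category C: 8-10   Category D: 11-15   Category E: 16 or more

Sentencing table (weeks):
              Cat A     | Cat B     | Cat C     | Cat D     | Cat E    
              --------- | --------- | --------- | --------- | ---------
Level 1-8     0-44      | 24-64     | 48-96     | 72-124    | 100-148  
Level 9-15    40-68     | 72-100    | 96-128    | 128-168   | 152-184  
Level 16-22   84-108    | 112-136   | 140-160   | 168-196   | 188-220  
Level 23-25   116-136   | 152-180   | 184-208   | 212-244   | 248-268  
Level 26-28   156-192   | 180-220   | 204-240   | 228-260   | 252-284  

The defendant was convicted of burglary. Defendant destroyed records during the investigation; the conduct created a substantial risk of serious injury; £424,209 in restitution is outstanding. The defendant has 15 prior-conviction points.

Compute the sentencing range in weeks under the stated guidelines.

Base offense level for burglary: 6.
S1 applies: 6 + 1 = 7.
S2 does not apply.
S3 applies (level before this adjustment is 7 < 20, so +1): 7 + 1 = 8.
S4 does not apply.
S5 applies (level before this adjustment is 8 < 16, so +1): 8 + 1 = 9.
Final offense level: 9.
Criminal history: 15 prior points → Category D (11-15).
Level 9 falls in the 9-15 band.
Grid: Level 9-15 × Category D = 128-168 weeks.

128-168 weeks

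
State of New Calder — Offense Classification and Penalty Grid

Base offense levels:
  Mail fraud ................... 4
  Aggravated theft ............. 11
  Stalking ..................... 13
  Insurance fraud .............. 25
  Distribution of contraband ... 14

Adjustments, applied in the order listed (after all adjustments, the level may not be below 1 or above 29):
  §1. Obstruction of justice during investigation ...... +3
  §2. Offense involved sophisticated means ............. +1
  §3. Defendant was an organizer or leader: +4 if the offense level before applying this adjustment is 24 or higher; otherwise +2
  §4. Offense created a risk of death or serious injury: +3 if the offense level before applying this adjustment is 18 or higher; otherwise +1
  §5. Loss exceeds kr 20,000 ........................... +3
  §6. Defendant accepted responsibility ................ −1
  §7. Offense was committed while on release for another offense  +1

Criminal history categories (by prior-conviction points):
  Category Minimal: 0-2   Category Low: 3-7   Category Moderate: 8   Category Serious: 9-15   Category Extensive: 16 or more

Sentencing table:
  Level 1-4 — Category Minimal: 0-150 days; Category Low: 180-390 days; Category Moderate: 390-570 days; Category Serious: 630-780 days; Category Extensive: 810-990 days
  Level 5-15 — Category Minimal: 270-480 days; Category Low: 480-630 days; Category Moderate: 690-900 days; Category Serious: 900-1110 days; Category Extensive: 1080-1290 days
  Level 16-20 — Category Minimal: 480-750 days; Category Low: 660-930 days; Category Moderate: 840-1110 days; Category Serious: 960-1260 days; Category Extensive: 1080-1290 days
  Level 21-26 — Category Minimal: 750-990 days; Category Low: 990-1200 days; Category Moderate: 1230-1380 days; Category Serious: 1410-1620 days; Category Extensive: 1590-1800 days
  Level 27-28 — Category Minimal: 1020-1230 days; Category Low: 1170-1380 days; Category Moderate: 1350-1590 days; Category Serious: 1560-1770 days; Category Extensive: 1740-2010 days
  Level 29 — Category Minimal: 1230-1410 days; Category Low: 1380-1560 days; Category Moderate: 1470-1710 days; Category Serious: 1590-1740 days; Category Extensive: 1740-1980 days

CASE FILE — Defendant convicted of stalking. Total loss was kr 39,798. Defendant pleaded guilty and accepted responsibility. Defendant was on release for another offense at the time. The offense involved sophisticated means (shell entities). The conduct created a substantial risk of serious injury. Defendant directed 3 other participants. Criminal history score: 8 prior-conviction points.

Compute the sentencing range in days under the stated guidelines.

Base offense level for stalking: 13.
§2 applies: 13 + 1 = 14.
§3 applies (level before this adjustment is 14 < 24, so +2): 14 + 2 = 16.
§4 applies (level before this adjustment is 16 < 18, so +1): 16 + 1 = 17.
§5 applies: 17 + 3 = 20.
§6 applies: 20 − 1 = 19.
§7 applies: 19 + 1 = 20.
Final offense level: 20.
Criminal history: 8 prior points → Category Moderate (8).
Level 20 falls in the 16-20 band.
Grid: Level 16-20 × Category Moderate = 840-1110 days.

840-1110 days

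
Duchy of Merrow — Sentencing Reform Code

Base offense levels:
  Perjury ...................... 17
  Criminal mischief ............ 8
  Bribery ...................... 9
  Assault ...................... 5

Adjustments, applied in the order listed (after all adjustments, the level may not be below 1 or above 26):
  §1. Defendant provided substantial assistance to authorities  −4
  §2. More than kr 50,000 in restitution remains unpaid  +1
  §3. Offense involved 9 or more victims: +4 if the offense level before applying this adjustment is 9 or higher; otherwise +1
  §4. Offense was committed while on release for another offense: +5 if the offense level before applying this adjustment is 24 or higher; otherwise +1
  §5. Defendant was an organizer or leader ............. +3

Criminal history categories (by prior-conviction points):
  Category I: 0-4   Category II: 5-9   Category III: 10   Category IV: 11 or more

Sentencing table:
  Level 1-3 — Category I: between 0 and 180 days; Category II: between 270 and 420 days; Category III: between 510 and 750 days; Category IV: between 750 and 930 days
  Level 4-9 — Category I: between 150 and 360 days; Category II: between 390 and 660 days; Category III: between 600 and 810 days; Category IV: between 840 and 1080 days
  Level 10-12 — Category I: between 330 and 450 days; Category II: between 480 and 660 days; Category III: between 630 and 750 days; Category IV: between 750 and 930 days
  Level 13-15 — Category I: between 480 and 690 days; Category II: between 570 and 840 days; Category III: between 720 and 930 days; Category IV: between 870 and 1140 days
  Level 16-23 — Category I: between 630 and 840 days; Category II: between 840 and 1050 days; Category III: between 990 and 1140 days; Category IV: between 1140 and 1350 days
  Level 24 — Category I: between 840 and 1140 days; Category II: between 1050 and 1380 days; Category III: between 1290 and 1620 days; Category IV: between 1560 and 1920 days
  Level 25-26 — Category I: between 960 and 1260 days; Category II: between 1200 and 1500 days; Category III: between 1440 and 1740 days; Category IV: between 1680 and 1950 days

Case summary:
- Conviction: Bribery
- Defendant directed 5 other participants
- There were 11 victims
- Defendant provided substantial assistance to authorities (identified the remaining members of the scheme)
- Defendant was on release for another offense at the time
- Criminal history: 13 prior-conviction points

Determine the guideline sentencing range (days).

Base offense level for bribery: 9.
§1 applies: 9 − 4 = 5.
§2 does not apply.
§3 applies (level before this adjustment is 5 < 9, so +1): 5 + 1 = 6.
§4 applies (level before this adjustment is 6 < 24, so +1): 6 + 1 = 7.
§5 applies: 7 + 3 = 10.
Final offense level: 10.
Criminal history: 13 prior points → Category IV (11+).
Level 10 falls in the 10-12 band.
Grid: Level 10-12 × Category IV = 750-930 days.

750-930 days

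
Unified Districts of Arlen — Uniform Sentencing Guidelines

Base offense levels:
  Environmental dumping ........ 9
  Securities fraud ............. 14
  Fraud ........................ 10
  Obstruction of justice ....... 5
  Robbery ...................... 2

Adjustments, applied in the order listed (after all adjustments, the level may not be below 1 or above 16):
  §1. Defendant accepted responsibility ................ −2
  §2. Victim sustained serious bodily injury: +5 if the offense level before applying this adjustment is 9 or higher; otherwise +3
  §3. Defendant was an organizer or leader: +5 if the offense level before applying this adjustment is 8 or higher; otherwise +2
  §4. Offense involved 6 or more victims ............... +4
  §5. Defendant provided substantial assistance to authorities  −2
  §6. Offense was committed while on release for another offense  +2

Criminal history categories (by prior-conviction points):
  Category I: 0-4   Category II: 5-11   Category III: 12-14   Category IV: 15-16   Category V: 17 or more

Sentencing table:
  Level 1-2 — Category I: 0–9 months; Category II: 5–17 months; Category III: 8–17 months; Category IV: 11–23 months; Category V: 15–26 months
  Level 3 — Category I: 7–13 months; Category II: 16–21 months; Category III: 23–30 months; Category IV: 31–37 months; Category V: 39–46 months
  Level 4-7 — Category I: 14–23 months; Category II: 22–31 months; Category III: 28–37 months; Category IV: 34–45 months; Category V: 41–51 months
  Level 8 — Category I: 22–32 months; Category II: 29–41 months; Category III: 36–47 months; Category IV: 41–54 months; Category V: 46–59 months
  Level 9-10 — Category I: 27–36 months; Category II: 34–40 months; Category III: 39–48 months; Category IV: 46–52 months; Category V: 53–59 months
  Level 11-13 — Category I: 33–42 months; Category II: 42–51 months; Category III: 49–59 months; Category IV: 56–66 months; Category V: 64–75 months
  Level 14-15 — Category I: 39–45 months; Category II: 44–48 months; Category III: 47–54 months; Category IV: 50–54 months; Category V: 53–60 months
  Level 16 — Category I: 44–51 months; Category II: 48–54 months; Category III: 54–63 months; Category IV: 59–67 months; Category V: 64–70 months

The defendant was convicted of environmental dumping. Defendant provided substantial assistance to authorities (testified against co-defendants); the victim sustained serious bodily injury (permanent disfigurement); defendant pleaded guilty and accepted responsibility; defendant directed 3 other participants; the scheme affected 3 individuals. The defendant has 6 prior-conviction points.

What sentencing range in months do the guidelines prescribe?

42-51 months

Base offense level for environmental dumping: 9.
§1 applies: 9 − 2 = 7.
§2 applies (level before this adjustment is 7 < 9, so +3): 7 + 3 = 10.
§3 applies (level before this adjustment is 10 ≥ 8, so +5): 10 + 5 = 15.
§5 applies: 15 − 2 = 13.
§6 does not apply.
Final offense level: 13.
Criminal history: 6 prior points → Category II (5-11).
Level 13 falls in the 11-13 band.
Grid: Level 11-13 × Category II = 42-51 months.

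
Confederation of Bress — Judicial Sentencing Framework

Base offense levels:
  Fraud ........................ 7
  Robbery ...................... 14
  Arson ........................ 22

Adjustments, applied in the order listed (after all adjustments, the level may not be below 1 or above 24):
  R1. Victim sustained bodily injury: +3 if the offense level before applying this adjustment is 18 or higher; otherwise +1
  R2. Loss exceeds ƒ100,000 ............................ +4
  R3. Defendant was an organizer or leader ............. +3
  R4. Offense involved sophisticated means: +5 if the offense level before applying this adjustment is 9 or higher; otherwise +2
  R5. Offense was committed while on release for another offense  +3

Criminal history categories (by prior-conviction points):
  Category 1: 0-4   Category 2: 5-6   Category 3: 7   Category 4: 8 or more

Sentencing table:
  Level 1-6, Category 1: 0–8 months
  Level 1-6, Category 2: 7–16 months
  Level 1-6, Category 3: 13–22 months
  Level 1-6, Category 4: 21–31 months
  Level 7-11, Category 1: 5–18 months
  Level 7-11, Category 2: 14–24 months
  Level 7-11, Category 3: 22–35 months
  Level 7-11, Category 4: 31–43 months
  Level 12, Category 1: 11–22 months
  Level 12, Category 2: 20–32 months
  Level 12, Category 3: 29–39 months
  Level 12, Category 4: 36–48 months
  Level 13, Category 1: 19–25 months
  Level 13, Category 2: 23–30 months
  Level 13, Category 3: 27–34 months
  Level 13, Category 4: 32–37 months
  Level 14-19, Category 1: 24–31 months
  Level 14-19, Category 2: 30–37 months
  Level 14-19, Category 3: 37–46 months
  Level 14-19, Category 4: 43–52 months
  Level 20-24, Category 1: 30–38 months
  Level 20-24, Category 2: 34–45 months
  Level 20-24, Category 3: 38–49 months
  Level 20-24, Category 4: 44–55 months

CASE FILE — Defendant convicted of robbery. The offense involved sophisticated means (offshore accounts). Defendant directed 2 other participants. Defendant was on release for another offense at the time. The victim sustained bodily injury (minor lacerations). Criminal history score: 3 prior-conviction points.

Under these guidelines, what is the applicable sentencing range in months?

30-38 months

Base offense level for robbery: 14.
R1 applies (level before this adjustment is 14 < 18, so +1): 14 + 1 = 15.
R3 applies: 15 + 3 = 18.
R4 applies (level before this adjustment is 18 ≥ 9, so +5): 18 + 5 = 23.
R5 applies: 23 + 3 = 26.
Level 26 exceeds the maximum of 24; capped at 24.
Final offense level: 24.
Criminal history: 3 prior points → Category 1 (0-4).
Level 24 falls in the 20-24 band.
Grid: Level 20-24 × Category 1 = 30-38 months.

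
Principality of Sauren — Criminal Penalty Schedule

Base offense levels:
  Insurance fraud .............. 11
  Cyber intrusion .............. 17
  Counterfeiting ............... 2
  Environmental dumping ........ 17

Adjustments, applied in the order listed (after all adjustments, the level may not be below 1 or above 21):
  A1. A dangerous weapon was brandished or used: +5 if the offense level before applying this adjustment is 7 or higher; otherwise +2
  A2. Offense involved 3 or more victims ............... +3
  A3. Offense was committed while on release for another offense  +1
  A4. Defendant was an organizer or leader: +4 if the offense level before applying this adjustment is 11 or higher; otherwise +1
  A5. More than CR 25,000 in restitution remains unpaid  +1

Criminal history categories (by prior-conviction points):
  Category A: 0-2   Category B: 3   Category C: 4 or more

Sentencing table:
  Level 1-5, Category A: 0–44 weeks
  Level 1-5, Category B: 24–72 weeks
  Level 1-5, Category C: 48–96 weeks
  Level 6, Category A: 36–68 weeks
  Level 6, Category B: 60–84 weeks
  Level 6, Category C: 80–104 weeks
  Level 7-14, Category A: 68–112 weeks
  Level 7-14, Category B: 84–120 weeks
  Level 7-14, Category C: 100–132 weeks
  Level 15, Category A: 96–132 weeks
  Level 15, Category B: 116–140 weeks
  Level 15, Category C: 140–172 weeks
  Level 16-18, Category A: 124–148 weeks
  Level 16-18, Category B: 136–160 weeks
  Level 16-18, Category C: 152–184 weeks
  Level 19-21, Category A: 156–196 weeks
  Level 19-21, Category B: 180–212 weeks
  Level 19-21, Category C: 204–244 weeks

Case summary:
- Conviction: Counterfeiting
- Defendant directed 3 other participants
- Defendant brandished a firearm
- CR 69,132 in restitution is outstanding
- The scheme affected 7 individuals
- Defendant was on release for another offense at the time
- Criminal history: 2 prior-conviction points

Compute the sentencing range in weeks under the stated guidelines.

68-112 weeks

Base offense level for counterfeiting: 2.
A1 applies (level before this adjustment is 2 < 7, so +2): 2 + 2 = 4.
A2 applies: 4 + 3 = 7.
A3 applies: 7 + 1 = 8.
A4 applies (level before this adjustment is 8 < 11, so +1): 8 + 1 = 9.
A5 applies: 9 + 1 = 10.
Final offense level: 10.
Criminal history: 2 prior points → Category A (0-2).
Level 10 falls in the 7-14 band.
Grid: Level 7-14 × Category A = 68-112 weeks.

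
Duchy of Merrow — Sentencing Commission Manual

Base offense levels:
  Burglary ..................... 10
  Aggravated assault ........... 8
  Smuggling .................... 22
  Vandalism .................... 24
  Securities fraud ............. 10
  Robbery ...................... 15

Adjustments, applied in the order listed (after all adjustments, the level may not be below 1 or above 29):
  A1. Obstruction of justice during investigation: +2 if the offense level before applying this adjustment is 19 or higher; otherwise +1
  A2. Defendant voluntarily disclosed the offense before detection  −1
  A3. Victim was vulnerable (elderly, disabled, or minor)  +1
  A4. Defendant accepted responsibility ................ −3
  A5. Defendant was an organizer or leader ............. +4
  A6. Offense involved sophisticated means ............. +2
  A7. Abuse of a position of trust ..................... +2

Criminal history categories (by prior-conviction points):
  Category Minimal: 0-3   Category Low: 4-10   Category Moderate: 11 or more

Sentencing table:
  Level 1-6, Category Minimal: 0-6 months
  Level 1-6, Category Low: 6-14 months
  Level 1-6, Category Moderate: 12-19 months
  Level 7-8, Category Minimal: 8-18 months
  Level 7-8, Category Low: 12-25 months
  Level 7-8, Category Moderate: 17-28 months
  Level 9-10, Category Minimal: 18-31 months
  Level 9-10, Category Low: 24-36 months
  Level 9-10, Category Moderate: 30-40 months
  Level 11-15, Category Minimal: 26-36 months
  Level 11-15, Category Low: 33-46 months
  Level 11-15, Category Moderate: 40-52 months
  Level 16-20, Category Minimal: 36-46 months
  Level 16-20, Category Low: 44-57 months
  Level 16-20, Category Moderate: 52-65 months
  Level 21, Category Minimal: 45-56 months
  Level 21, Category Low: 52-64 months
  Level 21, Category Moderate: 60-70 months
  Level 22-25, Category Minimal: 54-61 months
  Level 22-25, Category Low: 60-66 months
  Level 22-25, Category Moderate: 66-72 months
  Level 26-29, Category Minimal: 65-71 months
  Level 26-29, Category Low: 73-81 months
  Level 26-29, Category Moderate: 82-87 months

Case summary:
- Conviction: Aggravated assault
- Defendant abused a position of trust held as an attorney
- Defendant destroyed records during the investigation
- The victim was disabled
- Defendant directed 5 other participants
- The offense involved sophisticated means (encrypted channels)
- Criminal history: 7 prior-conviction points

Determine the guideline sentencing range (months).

44-57 months

Base offense level for aggravated assault: 8.
A1 applies (level before this adjustment is 8 < 19, so +1): 8 + 1 = 9.
A3 applies: 9 + 1 = 10.
A5 applies: 10 + 4 = 14.
A6 applies: 14 + 2 = 16.
A7 applies: 16 + 2 = 18.
Final offense level: 18.
Criminal history: 7 prior points → Category Low (4-10).
Level 18 falls in the 16-20 band.
Grid: Level 16-20 × Category Low = 44-57 months.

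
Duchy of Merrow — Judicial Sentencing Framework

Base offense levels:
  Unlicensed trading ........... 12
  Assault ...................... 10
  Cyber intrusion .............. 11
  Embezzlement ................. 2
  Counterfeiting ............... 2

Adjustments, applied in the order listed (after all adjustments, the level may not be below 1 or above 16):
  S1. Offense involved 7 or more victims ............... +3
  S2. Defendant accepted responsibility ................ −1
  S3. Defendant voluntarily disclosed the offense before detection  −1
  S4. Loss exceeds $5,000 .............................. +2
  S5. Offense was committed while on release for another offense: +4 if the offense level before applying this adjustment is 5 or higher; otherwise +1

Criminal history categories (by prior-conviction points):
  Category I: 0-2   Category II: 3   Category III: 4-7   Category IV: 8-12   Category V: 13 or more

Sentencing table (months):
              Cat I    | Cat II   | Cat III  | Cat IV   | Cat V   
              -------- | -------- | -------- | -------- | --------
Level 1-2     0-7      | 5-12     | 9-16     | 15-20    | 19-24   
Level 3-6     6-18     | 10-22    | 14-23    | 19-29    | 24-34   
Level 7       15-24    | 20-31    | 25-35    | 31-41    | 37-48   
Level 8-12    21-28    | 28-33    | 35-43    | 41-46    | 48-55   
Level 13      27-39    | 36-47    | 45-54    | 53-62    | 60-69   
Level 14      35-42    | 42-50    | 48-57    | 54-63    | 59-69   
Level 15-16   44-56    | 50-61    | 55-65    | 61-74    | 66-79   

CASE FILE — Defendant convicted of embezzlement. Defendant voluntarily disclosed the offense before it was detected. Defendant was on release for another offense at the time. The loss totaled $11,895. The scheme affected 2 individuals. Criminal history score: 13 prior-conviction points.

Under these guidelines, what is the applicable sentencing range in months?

Base offense level for embezzlement: 2.
S1 does not apply.
S3 applies: 2 − 1 = 1.
S4 applies: 1 + 2 = 3.
S5 applies (level before this adjustment is 3 < 5, so +1): 3 + 1 = 4.
Final offense level: 4.
Criminal history: 13 prior points → Category V (13+).
Level 4 falls in the 3-6 band.
Grid: Level 3-6 × Category V = 24-34 months.

24-34 months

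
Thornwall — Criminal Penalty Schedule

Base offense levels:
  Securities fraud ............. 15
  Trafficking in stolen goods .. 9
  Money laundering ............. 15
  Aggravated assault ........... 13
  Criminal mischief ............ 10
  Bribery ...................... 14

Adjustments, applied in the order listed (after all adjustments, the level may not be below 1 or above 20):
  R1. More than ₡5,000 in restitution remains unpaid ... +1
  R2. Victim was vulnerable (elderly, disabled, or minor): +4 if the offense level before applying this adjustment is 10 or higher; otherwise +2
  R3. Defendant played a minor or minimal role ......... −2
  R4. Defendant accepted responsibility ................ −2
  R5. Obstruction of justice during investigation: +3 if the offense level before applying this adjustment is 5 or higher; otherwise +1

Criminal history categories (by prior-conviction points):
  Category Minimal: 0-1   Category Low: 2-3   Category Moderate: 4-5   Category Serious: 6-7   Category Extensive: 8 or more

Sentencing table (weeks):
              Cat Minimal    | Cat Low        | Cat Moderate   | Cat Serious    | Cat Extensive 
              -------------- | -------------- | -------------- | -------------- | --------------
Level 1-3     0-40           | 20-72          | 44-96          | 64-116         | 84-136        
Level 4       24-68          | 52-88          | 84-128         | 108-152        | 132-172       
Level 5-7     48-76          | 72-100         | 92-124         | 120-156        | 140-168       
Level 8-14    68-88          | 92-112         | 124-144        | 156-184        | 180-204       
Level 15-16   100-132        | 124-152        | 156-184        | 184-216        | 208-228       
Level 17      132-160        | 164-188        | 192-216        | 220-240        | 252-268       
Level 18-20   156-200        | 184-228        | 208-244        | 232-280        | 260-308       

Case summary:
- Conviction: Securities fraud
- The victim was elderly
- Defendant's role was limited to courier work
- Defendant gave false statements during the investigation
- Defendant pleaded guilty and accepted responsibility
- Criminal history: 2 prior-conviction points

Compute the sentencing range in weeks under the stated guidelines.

184-228 weeks

Base offense level for securities fraud: 15.
R1 does not apply.
R2 applies (level before this adjustment is 15 ≥ 10, so +4): 15 + 4 = 19.
R3 applies: 19 − 2 = 17.
R4 applies: 17 − 2 = 15.
R5 applies (level before this adjustment is 15 ≥ 5, so +3): 15 + 3 = 18.
Final offense level: 18.
Criminal history: 2 prior points → Category Low (2-3).
Level 18 falls in the 18-20 band.
Grid: Level 18-20 × Category Low = 184-228 weeks.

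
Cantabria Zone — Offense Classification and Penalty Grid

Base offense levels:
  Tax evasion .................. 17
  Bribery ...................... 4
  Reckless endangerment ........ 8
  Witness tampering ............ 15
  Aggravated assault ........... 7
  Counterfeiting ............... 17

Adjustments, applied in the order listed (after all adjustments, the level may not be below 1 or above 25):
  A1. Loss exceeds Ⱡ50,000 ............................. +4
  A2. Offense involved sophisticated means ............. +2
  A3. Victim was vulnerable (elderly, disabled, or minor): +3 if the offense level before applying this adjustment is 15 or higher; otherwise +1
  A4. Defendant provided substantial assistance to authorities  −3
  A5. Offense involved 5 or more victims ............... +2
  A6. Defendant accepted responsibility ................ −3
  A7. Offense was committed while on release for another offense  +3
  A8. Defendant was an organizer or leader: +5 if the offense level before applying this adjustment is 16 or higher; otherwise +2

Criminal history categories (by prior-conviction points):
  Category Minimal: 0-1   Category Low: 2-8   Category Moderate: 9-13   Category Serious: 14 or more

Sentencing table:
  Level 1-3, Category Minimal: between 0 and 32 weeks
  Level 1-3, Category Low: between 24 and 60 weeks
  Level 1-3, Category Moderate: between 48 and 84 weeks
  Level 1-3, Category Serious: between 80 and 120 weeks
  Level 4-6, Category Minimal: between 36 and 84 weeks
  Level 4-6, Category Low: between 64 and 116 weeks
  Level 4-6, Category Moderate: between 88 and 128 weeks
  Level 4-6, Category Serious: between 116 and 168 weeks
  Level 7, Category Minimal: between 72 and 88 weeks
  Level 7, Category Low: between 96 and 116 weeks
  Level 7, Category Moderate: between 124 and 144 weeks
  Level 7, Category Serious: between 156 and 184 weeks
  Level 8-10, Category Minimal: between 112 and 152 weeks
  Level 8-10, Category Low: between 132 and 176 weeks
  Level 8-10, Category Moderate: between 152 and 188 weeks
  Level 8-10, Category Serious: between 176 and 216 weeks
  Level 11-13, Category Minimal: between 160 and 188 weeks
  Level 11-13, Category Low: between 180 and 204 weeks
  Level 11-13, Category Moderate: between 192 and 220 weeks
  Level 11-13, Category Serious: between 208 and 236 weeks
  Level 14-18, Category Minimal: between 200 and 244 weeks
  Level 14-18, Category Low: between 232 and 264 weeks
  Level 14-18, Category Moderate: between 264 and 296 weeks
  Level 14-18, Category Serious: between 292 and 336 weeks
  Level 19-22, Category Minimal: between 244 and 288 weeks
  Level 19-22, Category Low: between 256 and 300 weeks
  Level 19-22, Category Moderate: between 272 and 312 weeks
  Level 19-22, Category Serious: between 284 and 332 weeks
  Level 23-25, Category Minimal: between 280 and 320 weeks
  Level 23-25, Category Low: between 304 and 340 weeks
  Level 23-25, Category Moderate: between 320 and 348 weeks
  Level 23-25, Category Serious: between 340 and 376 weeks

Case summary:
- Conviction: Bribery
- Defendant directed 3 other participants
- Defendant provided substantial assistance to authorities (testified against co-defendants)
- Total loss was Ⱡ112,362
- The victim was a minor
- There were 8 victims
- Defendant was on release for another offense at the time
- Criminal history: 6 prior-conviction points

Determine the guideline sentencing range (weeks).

Base offense level for bribery: 4.
A1 applies: 4 + 4 = 8.
A2 does not apply.
A3 applies (level before this adjustment is 8 < 15, so +1): 8 + 1 = 9.
A4 applies: 9 − 3 = 6.
A5 applies: 6 + 2 = 8.
A6 does not apply.
A7 applies: 8 + 3 = 11.
A8 applies (level before this adjustment is 11 < 16, so +2): 11 + 2 = 13.
Final offense level: 13.
Criminal history: 6 prior points → Category Low (2-8).
Level 13 falls in the 11-13 band.
Grid: Level 11-13 × Category Low = 180-204 weeks.

180-204 weeks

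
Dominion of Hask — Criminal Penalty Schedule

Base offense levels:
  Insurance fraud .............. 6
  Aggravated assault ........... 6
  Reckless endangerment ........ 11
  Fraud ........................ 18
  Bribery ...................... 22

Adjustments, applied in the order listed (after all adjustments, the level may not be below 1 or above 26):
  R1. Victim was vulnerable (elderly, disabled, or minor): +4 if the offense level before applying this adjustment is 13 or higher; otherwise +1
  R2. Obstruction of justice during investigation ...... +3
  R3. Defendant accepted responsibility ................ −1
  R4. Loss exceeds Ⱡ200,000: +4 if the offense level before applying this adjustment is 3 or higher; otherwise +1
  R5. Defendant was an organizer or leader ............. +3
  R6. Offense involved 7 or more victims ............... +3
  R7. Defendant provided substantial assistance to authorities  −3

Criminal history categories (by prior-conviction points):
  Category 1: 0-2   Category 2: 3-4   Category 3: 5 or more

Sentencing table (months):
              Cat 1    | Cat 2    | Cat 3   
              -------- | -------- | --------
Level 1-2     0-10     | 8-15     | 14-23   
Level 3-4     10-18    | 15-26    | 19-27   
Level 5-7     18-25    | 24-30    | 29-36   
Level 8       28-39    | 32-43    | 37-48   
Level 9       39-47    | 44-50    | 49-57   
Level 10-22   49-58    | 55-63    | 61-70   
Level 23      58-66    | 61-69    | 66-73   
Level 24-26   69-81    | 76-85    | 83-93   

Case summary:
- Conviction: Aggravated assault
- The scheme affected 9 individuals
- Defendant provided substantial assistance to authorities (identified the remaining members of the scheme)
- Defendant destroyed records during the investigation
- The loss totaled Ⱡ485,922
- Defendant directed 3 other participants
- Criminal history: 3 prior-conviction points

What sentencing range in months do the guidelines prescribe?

Base offense level for aggravated assault: 6.
R2 applies: 6 + 3 = 9.
R3 does not apply.
R4 applies (level before this adjustment is 9 ≥ 3, so +4): 9 + 4 = 13.
R5 applies: 13 + 3 = 16.
R6 applies: 16 + 3 = 19.
R7 applies: 19 − 3 = 16.
Final offense level: 16.
Criminal history: 3 prior points → Category 2 (3-4).
Level 16 falls in the 10-22 band.
Grid: Level 10-22 × Category 2 = 55-63 months.

55-63 months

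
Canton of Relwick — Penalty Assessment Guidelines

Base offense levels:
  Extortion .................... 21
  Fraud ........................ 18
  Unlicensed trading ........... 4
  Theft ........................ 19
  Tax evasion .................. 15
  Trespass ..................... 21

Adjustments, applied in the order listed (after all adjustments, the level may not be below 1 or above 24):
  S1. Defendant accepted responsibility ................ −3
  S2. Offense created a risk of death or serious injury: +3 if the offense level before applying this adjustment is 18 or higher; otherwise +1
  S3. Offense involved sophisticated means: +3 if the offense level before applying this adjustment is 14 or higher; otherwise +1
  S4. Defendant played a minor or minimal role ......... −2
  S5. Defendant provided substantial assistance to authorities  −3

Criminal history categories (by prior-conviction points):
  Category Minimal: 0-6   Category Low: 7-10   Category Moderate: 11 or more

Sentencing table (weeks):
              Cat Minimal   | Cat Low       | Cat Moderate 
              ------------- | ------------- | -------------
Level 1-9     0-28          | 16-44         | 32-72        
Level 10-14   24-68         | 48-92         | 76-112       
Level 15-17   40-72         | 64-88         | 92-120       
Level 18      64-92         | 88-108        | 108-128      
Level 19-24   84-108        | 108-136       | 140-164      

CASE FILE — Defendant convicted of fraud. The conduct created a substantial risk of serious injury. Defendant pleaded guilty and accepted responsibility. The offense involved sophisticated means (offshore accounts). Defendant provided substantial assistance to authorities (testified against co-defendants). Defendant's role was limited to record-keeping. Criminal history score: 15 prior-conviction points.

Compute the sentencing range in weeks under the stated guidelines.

Base offense level for fraud: 18.
S1 applies: 18 − 3 = 15.
S2 applies (level before this adjustment is 15 < 18, so +1): 15 + 1 = 16.
S3 applies (level before this adjustment is 16 ≥ 14, so +3): 16 + 3 = 19.
S4 applies: 19 − 2 = 17.
S5 applies: 17 − 3 = 14.
Final offense level: 14.
Criminal history: 15 prior points → Category Moderate (11+).
Level 14 falls in the 10-14 band.
Grid: Level 10-14 × Category Moderate = 76-112 weeks.

76-112 weeks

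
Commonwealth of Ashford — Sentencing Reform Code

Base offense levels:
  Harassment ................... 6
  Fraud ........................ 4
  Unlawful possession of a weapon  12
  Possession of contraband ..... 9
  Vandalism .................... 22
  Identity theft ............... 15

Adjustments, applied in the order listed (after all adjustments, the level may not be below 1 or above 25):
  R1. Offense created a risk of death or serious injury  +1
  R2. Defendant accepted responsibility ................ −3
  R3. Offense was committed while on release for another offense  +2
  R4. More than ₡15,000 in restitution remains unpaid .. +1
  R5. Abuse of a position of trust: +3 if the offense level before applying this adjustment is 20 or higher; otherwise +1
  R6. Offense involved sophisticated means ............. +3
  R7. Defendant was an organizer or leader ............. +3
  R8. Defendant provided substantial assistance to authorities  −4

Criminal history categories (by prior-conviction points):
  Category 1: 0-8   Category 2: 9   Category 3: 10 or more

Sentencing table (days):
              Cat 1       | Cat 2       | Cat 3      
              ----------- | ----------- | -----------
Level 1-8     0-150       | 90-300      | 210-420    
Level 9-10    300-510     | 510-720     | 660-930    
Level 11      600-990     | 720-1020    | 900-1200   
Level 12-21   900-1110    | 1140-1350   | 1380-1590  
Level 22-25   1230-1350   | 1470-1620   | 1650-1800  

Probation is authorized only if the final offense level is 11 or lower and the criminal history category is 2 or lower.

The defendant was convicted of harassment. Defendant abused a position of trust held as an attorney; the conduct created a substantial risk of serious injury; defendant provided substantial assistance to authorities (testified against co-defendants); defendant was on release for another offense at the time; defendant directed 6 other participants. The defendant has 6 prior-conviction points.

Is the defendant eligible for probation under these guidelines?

Yes

Base offense level for harassment: 6.
R1 applies: 6 + 1 = 7.
R2 does not apply.
R3 applies: 7 + 2 = 9.
R5 applies (level before this adjustment is 9 < 20, so +1): 9 + 1 = 10.
R6 does not apply.
R7 applies: 10 + 3 = 13.
R8 applies: 13 − 4 = 9.
Final offense level: 9.
Criminal history: 6 prior points → Category 1 (0-8).
Level 9 falls in the 9-10 band.
Grid: Level 9-10 × Category 1 = 300-510 days.
Probation check: level 9 ≤ 11 and category 1 ≤ 2 → eligible.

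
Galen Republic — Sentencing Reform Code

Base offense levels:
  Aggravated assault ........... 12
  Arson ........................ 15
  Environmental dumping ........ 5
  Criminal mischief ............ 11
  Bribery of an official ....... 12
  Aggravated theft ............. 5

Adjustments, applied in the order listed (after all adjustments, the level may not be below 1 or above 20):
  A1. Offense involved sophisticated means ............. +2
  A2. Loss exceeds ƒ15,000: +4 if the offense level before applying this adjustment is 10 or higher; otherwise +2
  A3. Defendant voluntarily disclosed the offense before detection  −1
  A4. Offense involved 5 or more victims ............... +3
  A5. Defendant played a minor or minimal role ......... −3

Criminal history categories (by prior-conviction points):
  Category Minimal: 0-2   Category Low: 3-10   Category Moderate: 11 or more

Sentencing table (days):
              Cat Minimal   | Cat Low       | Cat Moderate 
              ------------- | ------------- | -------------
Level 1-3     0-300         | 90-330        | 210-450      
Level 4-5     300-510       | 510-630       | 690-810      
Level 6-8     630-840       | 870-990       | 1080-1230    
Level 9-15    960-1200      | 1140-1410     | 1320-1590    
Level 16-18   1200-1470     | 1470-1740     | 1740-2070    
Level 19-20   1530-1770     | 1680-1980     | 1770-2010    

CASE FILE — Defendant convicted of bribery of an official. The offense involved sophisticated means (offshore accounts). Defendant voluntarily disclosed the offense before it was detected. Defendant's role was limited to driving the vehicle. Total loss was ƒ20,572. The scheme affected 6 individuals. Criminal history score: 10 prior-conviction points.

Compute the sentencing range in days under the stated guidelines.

1470-1740 days

Base offense level for bribery of an official: 12.
A1 applies: 12 + 2 = 14.
A2 applies (level before this adjustment is 14 ≥ 10, so +4): 14 + 4 = 18.
A3 applies: 18 − 1 = 17.
A4 applies: 17 + 3 = 20.
A5 applies: 20 − 3 = 17.
Final offense level: 17.
Criminal history: 10 prior points → Category Low (3-10).
Level 17 falls in the 16-18 band.
Grid: Level 16-18 × Category Low = 1470-1740 days.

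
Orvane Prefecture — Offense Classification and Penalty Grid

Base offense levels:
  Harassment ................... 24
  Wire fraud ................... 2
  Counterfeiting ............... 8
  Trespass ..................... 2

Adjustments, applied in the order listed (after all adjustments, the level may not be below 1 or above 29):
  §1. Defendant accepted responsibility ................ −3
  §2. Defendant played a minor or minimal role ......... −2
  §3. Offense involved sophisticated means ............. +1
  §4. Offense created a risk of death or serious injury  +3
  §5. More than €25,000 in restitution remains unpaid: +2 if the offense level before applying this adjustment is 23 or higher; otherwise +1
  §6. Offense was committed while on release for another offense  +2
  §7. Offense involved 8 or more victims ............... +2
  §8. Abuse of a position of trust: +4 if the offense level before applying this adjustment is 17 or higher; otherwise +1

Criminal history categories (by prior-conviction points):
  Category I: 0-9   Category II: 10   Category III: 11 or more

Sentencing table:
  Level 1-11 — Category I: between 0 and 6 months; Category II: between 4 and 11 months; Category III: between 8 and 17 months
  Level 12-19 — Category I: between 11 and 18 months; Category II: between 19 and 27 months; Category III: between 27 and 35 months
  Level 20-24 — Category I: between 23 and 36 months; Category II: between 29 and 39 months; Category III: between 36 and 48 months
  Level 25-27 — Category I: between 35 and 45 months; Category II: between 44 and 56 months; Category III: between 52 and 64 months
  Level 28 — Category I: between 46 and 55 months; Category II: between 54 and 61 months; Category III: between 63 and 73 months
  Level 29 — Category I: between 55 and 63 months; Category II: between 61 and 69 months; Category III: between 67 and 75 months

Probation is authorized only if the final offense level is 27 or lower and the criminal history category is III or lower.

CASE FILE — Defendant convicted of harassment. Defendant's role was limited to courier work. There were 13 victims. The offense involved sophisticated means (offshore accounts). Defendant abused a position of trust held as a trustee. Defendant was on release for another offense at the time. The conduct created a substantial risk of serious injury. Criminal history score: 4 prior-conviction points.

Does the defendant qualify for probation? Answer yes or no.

No

Base offense level for harassment: 24.
§2 applies: 24 − 2 = 22.
§3 applies: 22 + 1 = 23.
§4 applies: 23 + 3 = 26.
§5 does not apply.
§6 applies: 26 + 2 = 28.
§7 applies: 28 + 2 = 30.
§8 applies (level before this adjustment is 30 ≥ 17, so +4): 30 + 4 = 34.
Level 34 exceeds the maximum of 29; capped at 29.
Final offense level: 29.
Criminal history: 4 prior points → Category I (0-9).
Level 29 falls in the 29 band.
Grid: Level 29 × Category I = 55-63 months.
Probation check: level 29 > 27 and category I ≤ III → not eligible.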